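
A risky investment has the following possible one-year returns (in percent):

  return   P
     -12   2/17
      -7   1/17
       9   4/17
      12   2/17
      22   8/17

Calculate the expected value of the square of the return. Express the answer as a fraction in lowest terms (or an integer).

4821/17

E[X²] = (2/17)·144 + (1/17)·49 + (4/17)·81 + (2/17)·144 + (8/17)·484
     = 4821/17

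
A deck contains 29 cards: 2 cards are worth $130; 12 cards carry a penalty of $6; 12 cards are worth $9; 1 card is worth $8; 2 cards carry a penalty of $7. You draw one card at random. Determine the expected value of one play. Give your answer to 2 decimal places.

E[payout] = (2/29)·130 + (12/29)·(-6) + (12/29)·9 + (1/29)·8 + (2/29)·(-7) = 10
≈ $10.00

$10.00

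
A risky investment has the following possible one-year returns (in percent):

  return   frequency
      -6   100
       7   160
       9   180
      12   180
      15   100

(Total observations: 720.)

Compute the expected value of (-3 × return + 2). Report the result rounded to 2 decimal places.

Total = 720, so P(return=-6) = 100/720, etc.
E[-3x+2] = (5/36)·20 + (2/9)·(-19) + (1/4)·(-25) + (1/4)·(-34) + (5/36)·(-43)
     = -133/6 ≈ -22.17

-22.17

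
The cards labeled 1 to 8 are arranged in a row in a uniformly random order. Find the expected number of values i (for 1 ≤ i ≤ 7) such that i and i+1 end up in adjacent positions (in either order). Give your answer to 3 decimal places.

1.750

For each i ∈ {1,…,7}, let Xᵢ = 1 if i and i+1 are adjacent. P(Xᵢ=1) = 2·(8−1)!/8! = 2/8.
By linearity, E[ΣXᵢ] = (7)·(2/8) = 7/4.
≈ 1.750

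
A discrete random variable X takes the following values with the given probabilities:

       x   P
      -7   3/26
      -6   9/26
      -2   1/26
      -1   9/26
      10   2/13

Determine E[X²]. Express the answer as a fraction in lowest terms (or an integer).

34

E[X²] = (3/26)·49 + (9/26)·36 + (1/26)·4 + (9/26)·1 + (2/13)·100
     = 34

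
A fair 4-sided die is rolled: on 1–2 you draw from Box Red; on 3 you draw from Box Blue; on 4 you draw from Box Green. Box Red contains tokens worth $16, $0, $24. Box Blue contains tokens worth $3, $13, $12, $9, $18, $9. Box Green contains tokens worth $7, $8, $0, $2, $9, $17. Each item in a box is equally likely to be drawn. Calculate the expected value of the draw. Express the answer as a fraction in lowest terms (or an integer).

89/8 dollars

E[X | Box Red] = (16 + 0 + 24)/3 = 40/3
E[X | Box Blue] = (3 + 13 + 12 + 9 + 18 + 9)/6 = 32/3
E[X | Box Green] = (7 + 8 + 0 + 2 + 9 + 17)/6 = 43/6
E[X] = (1/2)·40/3 + (1/4)·32/3 + (1/4)·43/6 = 89/8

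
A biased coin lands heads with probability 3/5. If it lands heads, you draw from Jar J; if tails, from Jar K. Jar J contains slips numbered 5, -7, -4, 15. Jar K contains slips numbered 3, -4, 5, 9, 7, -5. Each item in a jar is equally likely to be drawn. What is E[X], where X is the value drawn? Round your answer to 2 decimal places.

2.35

E[X | Jar J] = (5 − 7 − 4 + 15)/4 = 9/4
E[X | Jar K] = (3 − 4 + 5 + 9 + 7 − 5)/6 = 5/2
E[X] = (3/5)·9/4 + (2/5)·5/2 = 47/20 ≈ 2.35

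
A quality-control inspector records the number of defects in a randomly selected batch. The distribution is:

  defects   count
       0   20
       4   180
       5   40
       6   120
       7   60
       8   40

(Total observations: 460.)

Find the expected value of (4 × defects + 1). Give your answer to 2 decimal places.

Total = 460, so P(defects=0) = 20/460, etc.
E[4x+1] = (1/23)·1 + (9/23)·17 + (2/23)·21 + (6/23)·25 + (3/23)·29 + (2/23)·33
     = 499/23 ≈ 21.70

21.70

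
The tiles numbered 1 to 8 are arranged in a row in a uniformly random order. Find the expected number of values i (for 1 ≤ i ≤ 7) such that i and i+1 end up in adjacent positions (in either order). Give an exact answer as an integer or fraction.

7/4

For each i ∈ {1,…,7}, let Xᵢ = 1 if i and i+1 are adjacent. P(Xᵢ=1) = 2·(8−1)!/8! = 2/8.
By linearity, E[ΣXᵢ] = (7)·(2/8) = 7/4.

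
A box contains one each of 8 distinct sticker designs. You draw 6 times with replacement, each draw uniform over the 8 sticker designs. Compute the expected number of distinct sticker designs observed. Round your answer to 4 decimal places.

4.4096

Let Xⱼ=1 if type j appears at least once. P(Xⱼ=1) = 1 − ((8−1)/8)^6 = 144495/262144.
E[#distinct] = 8·144495/262144 = 144495/32768.
≈ 4.4096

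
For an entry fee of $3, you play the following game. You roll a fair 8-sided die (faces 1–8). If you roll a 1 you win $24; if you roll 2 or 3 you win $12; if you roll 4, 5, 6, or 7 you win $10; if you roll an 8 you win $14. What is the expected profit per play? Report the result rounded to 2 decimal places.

$9.75

E[payout] = (1/2)·10 + (1/4)·12 + (1/8)·14 + (1/8)·24 = 51/4
Expected profit = 51/4 − 3 = 39/4 ≈ $9.75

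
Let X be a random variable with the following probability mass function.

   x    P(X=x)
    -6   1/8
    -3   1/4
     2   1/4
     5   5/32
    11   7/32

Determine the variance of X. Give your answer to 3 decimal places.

33.340

E[X] = (1/8)·(-6) + (1/4)·(-3) + (1/4)·2 + (5/32)·5 + (7/32)·11 = 35/16
E[X²] = (1/8)·36 + (1/4)·9 + (1/4)·4 + (5/32)·25 + (7/32)·121 = 305/8
Var(X) = 305/8 − (35/16)² = 8535/256 ≈ 33.340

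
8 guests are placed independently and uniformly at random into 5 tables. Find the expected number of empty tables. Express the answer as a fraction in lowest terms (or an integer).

65536/78125

Let Xⱼ=1 if table j is empty. P(Xⱼ=1) = ((5-1)/5)^8 = 65536/390625.
By linearity, E[#empty] = 5·65536/390625 = 65536/78125.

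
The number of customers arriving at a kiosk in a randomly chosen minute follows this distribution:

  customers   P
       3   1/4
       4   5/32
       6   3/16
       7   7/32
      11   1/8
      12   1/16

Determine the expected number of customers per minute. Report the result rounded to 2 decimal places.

E[X] = (1/4)·3 + (5/32)·4 + (3/16)·6 + (7/32)·7 + (1/8)·11 + (1/16)·12
     = 197/32 ≈ 6.16

6.16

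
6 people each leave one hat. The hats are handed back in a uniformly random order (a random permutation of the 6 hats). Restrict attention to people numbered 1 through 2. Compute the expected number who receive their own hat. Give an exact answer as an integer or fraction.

Let Xᵢ = 1 if person i gets their own hat. For each i, P(Xᵢ=1) = 1/6.
By linearity of expectation, E[X₁+…+X_2] = 2·(1/6) = 1/3.

1/3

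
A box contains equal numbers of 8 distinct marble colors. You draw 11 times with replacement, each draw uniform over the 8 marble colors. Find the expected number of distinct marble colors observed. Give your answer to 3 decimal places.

6.158

Let Xⱼ=1 if type j appears at least once. P(Xⱼ=1) = 1 − ((8−1)/8)^11 = 6612607849/8589934592.
E[#distinct] = 8·6612607849/8589934592 = 6612607849/1073741824.
≈ 6.158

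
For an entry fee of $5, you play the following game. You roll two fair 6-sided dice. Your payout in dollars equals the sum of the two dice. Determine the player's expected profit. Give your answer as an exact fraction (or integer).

Distribution of the sum of the two dice: 2 w.p. 1/36, 3 w.p. 1/18, 4 w.p. 1/12, 5 w.p. 1/9, 6 w.p. 5/36, 7 w.p. 1/6, …
E[payout] = (1/36)·2 + (1/18)·3 + (1/12)·4 + (1/9)·5 + (5/36)·6 + (1/6)·7 + (5/36)·8 + (1/9)·9 + (1/12)·10 + (1/18)·11 + (1/36)·12 = 7
Expected profit = 7 − 5 = 2

$2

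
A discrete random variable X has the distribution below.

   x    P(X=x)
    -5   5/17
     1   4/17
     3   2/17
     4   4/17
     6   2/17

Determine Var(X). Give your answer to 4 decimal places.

16.0623

E[X] = (5/17)·(-5) + (4/17)·1 + (2/17)·3 + (4/17)·4 + (2/17)·6 = 13/17
E[X²] = (5/17)·25 + (4/17)·1 + (2/17)·9 + (4/17)·16 + (2/17)·36 = 283/17
Var(X) = 283/17 − (13/17)² = 4642/289 ≈ 16.0623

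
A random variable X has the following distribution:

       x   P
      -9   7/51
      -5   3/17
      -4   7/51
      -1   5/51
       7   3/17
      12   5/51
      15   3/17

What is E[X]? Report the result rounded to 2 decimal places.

E[X] = (7/51)·(-9) + (3/17)·(-5) + (7/51)·(-4) + (5/51)·(-1) + (3/17)·7 + (5/51)·12 + (3/17)·15
     = 39/17 ≈ 2.29

2.29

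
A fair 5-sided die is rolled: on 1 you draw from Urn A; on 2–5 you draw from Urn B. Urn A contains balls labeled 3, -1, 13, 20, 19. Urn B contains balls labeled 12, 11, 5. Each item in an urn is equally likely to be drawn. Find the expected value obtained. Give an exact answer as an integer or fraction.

E[X | Urn A] = (3 − 1 + 13 + 20 + 19)/5 = 54/5
E[X | Urn B] = (12 + 11 + 5)/3 = 28/3
E[X] = (1/5)·54/5 + (4/5)·28/3 = 722/75

722/75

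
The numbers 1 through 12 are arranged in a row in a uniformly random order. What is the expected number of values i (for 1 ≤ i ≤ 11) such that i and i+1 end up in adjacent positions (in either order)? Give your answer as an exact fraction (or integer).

For each i ∈ {1,…,11}, let Xᵢ = 1 if i and i+1 are adjacent. P(Xᵢ=1) = 2·(12−1)!/12! = 2/12.
By linearity, E[ΣXᵢ] = (11)·(2/12) = 11/6.

11/6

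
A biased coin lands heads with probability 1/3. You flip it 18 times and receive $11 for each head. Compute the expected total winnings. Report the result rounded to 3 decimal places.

E[#heads] = 18·1/3 = 6 (linearity over flips).
E[winnings] = 11·6 = 66.
≈ 66.000

$66.000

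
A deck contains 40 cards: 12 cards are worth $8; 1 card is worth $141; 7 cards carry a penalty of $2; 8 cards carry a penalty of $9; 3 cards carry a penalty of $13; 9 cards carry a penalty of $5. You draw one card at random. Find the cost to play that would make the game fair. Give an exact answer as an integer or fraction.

E[payout] = (12/40)·8 + (1/40)·141 + (7/40)·(-2) + (8/40)·(-9) + (3/40)·(-13) + (9/40)·(-5) = 67/40
Fair fee = E[payout] = 67/40

67/40 dollars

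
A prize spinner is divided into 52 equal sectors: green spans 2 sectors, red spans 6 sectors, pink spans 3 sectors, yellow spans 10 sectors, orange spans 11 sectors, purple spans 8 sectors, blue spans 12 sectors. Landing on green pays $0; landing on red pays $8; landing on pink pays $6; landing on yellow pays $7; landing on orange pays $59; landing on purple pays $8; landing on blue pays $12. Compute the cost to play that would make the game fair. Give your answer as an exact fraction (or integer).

E[payout] = (2/52)·0 + (6/52)·8 + (3/52)·6 + (10/52)·7 + (11/52)·59 + (8/52)·8 + (12/52)·12 = 993/52
Fair fee = E[payout] = 993/52

993/52 dollars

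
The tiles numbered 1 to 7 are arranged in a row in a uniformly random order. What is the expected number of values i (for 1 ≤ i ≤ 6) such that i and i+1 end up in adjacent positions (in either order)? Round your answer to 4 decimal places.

1.7143

For each i ∈ {1,…,6}, let Xᵢ = 1 if i and i+1 are adjacent. P(Xᵢ=1) = 2·(7−1)!/7! = 2/7.
By linearity, E[ΣXᵢ] = (6)·(2/7) = 12/7.
≈ 1.7143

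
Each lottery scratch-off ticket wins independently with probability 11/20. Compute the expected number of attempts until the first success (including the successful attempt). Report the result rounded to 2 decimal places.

For a geometric distribution, E[trials] = 1/p = 1/(11/20) = 20/11.
≈ 1.82

1.82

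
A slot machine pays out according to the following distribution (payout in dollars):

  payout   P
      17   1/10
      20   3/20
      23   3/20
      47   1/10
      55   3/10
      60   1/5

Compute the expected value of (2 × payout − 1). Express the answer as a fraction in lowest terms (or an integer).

817/10

E[2x-1] = (1/10)·33 + (3/20)·39 + (3/20)·45 + (1/10)·93 + (3/10)·109 + (1/5)·119
     = 817/10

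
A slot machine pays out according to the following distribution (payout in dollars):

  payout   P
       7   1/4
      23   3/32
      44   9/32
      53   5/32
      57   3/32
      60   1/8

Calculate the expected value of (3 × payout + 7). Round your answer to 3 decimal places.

E[3x+7] = (1/4)·28 + (3/32)·76 + (9/32)·139 + (5/32)·166 + (3/32)·178 + (1/8)·187
     = 3815/32 ≈ 119.219

119.219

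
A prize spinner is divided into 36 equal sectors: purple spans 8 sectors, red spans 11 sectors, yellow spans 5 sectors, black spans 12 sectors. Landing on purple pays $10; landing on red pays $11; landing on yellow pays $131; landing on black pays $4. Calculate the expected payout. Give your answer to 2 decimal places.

E[payout] = (8/36)·10 + (11/36)·11 + (5/36)·131 + (12/36)·4 = 226/9
≈ $25.11

$25.11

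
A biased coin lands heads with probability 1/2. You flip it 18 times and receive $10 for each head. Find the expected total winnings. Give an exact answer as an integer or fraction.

$90

E[#heads] = 18·1/2 = 9 (linearity over flips).
E[winnings] = 10·9 = 90.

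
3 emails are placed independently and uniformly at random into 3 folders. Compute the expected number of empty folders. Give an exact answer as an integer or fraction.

8/9

Let Xⱼ=1 if folder j is empty. P(Xⱼ=1) = ((3-1)/3)^3 = 8/27.
By linearity, E[#empty] = 3·8/27 = 8/9.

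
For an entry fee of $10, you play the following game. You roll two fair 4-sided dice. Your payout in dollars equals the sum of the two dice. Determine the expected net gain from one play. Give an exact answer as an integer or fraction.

Distribution of the sum of the two dice: 2 w.p. 1/16, 3 w.p. 1/8, 4 w.p. 3/16, 5 w.p. 1/4, 6 w.p. 3/16, 7 w.p. 1/8, …
E[payout] = (1/16)·2 + (1/8)·3 + (3/16)·4 + (1/4)·5 + (3/16)·6 + (1/8)·7 + (1/16)·8 = 5
Expected profit = 5 − 10 = -5

-$5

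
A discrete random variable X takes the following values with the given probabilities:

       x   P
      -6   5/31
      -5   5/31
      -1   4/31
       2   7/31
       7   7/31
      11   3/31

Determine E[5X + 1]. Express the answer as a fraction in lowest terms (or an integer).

E[5x+1] = (5/31)·(-29) + (5/31)·(-24) + (4/31)·(-4) + (7/31)·11 + (7/31)·36 + (3/31)·56
     = 216/31

216/31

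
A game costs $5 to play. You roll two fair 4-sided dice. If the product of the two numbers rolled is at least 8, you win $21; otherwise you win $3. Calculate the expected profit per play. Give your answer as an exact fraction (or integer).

19/4 dollars

E[payout] = (5/8)·3 + (3/8)·21 = 39/4
Expected profit = 39/4 − 5 = 19/4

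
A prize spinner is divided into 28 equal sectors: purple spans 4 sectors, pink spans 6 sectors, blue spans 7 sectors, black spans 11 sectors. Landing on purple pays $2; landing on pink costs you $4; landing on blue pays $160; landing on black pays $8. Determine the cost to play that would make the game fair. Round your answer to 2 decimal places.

E[payout] = (4/28)·2 + (6/28)·(-4) + (7/28)·160 + (11/28)·8 = 298/7
Fair fee = E[payout] = 298/7 ≈ $42.57

$42.57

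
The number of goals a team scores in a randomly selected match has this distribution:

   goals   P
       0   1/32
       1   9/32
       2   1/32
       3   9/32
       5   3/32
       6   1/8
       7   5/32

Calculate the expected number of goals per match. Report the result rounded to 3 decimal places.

3.500

E[X] = (1/32)·0 + (9/32)·1 + (1/32)·2 + (9/32)·3 + (3/32)·5 + (1/8)·6 + (5/32)·7
     = 7/2 ≈ 3.500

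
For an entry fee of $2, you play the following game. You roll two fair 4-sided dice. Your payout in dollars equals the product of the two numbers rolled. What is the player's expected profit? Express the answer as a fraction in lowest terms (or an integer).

Distribution of the product of the two numbers rolled: 1 w.p. 1/16, 2 w.p. 1/8, 3 w.p. 1/8, 4 w.p. 3/16, 6 w.p. 1/8, 8 w.p. 1/8, …
E[payout] = (1/16)·1 + (1/8)·2 + (1/8)·3 + (3/16)·4 + (1/8)·6 + (1/8)·8 + (1/16)·9 + (1/8)·12 + (1/16)·16 = 25/4
Expected profit = 25/4 − 2 = 17/4

17/4 dollars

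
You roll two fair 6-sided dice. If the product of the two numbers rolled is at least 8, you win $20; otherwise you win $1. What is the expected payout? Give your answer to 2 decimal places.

E[payout] = (7/18)·1 + (11/18)·20 = 227/18
≈ $12.61

$12.61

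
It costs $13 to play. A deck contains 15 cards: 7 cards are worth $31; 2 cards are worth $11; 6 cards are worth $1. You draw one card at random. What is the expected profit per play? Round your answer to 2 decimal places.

$3.33

E[payout] = (7/15)·31 + (2/15)·11 + (6/15)·1 = 49/3
Expected profit = 49/3 − 13 = 10/3 ≈ $3.33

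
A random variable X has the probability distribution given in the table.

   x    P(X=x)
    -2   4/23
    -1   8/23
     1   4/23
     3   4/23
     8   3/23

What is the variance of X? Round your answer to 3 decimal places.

10.042

E[X] = (4/23)·(-2) + (8/23)·(-1) + (4/23)·1 + (4/23)·3 + (3/23)·8 = 24/23
E[X²] = (4/23)·4 + (8/23)·1 + (4/23)·1 + (4/23)·9 + (3/23)·64 = 256/23
Var(X) = 256/23 − (24/23)² = 5312/529 ≈ 10.042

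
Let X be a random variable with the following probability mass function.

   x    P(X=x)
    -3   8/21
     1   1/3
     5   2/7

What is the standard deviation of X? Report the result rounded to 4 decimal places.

E[X] = 13/21, E[X²] = 229/21
Var(X) = E[X²] − (E[X])² = 229/21 − 169/441 = 4640/441
SD(X) = √(4640/441) ≈ 3.2437

3.2437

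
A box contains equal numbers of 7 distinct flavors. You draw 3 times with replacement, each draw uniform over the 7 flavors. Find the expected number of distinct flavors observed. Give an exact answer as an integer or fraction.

127/49

Let Xⱼ=1 if type j appears at least once. P(Xⱼ=1) = 1 − ((7−1)/7)^3 = 127/343.
E[#distinct] = 7·127/343 = 127/49.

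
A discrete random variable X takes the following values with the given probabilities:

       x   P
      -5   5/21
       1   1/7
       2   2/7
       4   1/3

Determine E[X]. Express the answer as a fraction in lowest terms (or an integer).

E[X] = (5/21)·(-5) + (1/7)·1 + (2/7)·2 + (1/3)·4
     = 6/7

6/7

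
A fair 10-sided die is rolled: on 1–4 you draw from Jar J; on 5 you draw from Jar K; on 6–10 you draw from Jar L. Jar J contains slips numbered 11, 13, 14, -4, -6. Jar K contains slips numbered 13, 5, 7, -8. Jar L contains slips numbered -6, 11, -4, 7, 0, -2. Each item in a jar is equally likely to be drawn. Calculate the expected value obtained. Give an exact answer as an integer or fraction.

633/200

E[X | Jar J] = (11 + 13 + 14 − 4 − 6)/5 = 28/5
E[X | Jar K] = (13 + 5 + 7 − 8)/4 = 17/4
E[X | Jar L] = (-6 + 11 − 4 + 7 + 0 − 2)/6 = 1
E[X] = (2/5)·28/5 + (1/10)·17/4 + (1/2)·1 = 633/200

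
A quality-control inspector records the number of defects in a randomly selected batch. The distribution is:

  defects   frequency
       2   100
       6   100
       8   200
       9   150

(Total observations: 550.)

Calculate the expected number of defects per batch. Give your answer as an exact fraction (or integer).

75/11

Total = 550, so P(defects=2) = 100/550, etc.
E[X] = (2/11)·2 + (2/11)·6 + (4/11)·8 + (3/11)·9
     = 75/11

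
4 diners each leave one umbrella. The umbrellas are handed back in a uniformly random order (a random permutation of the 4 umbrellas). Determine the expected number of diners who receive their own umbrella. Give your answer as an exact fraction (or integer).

1

Let Xᵢ = 1 if person i gets their own umbrella. For each i, P(Xᵢ=1) = 1/4.
By linearity of expectation, E[X₁+…+X_4] = 4·(1/4) = 1.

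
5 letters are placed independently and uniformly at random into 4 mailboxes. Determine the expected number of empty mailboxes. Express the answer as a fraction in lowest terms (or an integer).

243/256

Let Xⱼ=1 if mailbox j is empty. P(Xⱼ=1) = ((4-1)/4)^5 = 243/1024.
By linearity, E[#empty] = 4·243/1024 = 243/256.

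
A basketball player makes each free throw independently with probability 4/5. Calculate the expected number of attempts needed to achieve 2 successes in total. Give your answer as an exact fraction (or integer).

5/2

By linearity (sum of 2 independent geometric waits), E[trials] = 2/p = 2/(4/5) = 5/2.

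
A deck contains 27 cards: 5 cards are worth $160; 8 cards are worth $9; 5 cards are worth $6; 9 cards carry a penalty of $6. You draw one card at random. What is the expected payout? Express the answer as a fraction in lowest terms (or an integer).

848/27 dollars

E[payout] = (5/27)·160 + (8/27)·9 + (5/27)·6 + (9/27)·(-6) = 848/27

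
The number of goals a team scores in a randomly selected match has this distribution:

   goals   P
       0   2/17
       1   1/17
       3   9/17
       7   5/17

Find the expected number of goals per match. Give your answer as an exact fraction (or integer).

E[X] = (2/17)·0 + (1/17)·1 + (9/17)·3 + (5/17)·7
     = 63/17

63/17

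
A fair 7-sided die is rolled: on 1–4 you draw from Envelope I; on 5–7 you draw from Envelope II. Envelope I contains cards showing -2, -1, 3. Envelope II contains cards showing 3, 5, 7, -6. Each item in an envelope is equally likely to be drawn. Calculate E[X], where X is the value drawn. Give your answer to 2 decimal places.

E[X | Envelope I] = (-2 − 1 + 3)/3 = 0
E[X | Envelope II] = (3 + 5 + 7 − 6)/4 = 9/4
E[X] = (4/7)·0 + (3/7)·9/4 = 27/28 ≈ 0.96

0.96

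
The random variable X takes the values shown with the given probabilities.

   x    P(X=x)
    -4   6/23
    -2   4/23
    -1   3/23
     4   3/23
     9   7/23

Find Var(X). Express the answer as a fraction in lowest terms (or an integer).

15190/529

E[X] = (6/23)·(-4) + (4/23)·(-2) + (3/23)·(-1) + (3/23)·4 + (7/23)·9 = 40/23
E[X²] = (6/23)·16 + (4/23)·4 + (3/23)·1 + (3/23)·16 + (7/23)·81 = 730/23
Var(X) = 730/23 − (40/23)² = 15190/529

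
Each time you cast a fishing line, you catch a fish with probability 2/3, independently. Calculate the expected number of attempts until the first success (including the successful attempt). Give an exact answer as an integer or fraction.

3/2

For a geometric distribution, E[trials] = 1/p = 1/(2/3) = 3/2.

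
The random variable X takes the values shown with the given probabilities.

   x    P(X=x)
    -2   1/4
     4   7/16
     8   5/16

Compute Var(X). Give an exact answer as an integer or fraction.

E[X] = (1/4)·(-2) + (7/16)·4 + (5/16)·8 = 15/4
E[X²] = (1/4)·4 + (7/16)·16 + (5/16)·64 = 28
Var(X) = 28 − (15/4)² = 223/16

223/16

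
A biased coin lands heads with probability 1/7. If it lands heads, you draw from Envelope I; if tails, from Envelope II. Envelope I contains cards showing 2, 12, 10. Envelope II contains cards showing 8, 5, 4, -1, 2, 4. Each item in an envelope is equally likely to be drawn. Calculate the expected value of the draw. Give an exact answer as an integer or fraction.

E[X | Envelope I] = (2 + 12 + 10)/3 = 8
E[X | Envelope II] = (8 + 5 + 4 − 1 + 2 + 4)/6 = 11/3
E[X] = (1/7)·8 + (6/7)·11/3 = 30/7

30/7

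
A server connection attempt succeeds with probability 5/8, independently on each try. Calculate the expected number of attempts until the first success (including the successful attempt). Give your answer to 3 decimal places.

1.600

For a geometric distribution, E[trials] = 1/p = 1/(5/8) = 8/5.
≈ 1.600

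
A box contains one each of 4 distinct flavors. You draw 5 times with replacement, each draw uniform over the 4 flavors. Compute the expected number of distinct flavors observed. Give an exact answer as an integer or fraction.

781/256

Let Xⱼ=1 if type j appears at least once. P(Xⱼ=1) = 1 − ((4−1)/4)^5 = 781/1024.
E[#distinct] = 4·781/1024 = 781/256.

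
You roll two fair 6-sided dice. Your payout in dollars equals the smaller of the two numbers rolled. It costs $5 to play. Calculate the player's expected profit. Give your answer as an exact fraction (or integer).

Distribution of the smaller of the two numbers rolled: 1 w.p. 11/36, 2 w.p. 1/4, 3 w.p. 7/36, 4 w.p. 5/36, 5 w.p. 1/12, 6 w.p. 1/36
E[payout] = (11/36)·1 + (1/4)·2 + (7/36)·3 + (5/36)·4 + (1/12)·5 + (1/36)·6 = 91/36
Expected profit = 91/36 − 5 = -89/36

-89/36 dollars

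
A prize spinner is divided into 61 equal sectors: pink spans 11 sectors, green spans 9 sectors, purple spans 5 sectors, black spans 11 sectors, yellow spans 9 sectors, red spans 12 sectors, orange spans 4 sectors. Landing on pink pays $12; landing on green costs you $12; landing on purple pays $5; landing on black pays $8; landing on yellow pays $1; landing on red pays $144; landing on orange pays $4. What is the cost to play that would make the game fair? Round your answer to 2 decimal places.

$30.98

E[payout] = (11/61)·12 + (9/61)·(-12) + (5/61)·5 + (11/61)·8 + (9/61)·1 + (12/61)·144 + (4/61)·4 = 1890/61
Fair fee = E[payout] = 1890/61 ≈ $30.98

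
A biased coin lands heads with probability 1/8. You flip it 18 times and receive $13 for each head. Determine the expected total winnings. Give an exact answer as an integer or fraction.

117/4 dollars

E[#heads] = 18·1/8 = 9/4 (linearity over flips).
E[winnings] = 13·9/4 = 117/4.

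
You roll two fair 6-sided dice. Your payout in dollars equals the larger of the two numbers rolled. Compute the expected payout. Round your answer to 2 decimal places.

$4.47

Distribution of the larger of the two numbers rolled: 1 w.p. 1/36, 2 w.p. 1/12, 3 w.p. 5/36, 4 w.p. 7/36, 5 w.p. 1/4, 6 w.p. 11/36
E[payout] = (1/36)·1 + (1/12)·2 + (5/36)·3 + (7/36)·4 + (1/4)·5 + (11/36)·6 = 161/36
≈ $4.47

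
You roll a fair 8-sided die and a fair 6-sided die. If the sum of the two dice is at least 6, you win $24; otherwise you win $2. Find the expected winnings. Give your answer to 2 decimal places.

$19.42

E[payout] = (5/24)·2 + (19/24)·24 = 233/12
≈ $19.42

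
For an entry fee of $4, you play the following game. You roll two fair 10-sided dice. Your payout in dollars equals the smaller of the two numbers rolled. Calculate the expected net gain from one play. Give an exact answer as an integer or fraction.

Distribution of the smaller of the two numbers rolled: 1 w.p. 19/100, 2 w.p. 17/100, 3 w.p. 3/20, 4 w.p. 13/100, 5 w.p. 11/100, 6 w.p. 9/100, …
E[payout] = (19/100)·1 + (17/100)·2 + (3/20)·3 + (13/100)·4 + (11/100)·5 + (9/100)·6 + (7/100)·7 + (1/20)·8 + (3/100)·9 + (1/100)·10 = 77/20
Expected profit = 77/20 − 4 = -3/20

-3/20 dollars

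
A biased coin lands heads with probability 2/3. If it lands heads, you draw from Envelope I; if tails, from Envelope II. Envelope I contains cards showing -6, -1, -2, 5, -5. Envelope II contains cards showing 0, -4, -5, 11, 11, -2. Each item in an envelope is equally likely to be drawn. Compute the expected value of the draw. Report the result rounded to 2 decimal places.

E[X | Envelope I] = (-6 − 1 − 2 + 5 − 5)/5 = -9/5
E[X | Envelope II] = (0 − 4 − 5 + 11 + 11 − 2)/6 = 11/6
E[X] = (2/3)·(-9/5) + (1/3)·11/6 = -53/90 ≈ -0.59

-0.59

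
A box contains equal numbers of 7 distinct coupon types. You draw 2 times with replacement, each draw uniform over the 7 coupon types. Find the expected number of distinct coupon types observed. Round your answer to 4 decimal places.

1.8571

Let Xⱼ=1 if type j appears at least once. P(Xⱼ=1) = 1 − ((7−1)/7)^2 = 13/49.
E[#distinct] = 7·13/49 = 13/7.
≈ 1.8571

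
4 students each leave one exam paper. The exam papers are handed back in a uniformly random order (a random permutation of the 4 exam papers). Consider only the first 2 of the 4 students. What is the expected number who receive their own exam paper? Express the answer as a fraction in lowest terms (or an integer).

1/2

Let Xᵢ = 1 if person i gets their own exam paper. For each i, P(Xᵢ=1) = 1/4.
By linearity of expectation, E[X₁+…+X_2] = 2·(1/4) = 1/2.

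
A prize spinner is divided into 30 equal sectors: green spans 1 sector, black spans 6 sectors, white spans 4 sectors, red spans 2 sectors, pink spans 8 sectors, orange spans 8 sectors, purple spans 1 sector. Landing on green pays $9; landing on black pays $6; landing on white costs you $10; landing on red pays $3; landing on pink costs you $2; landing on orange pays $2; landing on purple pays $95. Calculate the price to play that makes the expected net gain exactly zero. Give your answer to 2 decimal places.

$3.53

E[payout] = (1/30)·9 + (6/30)·6 + (4/30)·(-10) + (2/30)·3 + (8/30)·(-2) + (8/30)·2 + (1/30)·95 = 53/15
Fair fee = E[payout] = 53/15 ≈ $3.53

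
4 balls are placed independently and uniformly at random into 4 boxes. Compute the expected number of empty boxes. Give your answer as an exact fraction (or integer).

81/64

Let Xⱼ=1 if box j is empty. P(Xⱼ=1) = ((4-1)/4)^4 = 81/256.
By linearity, E[#empty] = 4·81/256 = 81/64.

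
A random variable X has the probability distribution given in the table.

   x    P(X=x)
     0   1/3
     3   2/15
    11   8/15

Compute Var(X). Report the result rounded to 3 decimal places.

26.462

E[X] = (1/3)·0 + (2/15)·3 + (8/15)·11 = 94/15
E[X²] = (1/3)·0 + (2/15)·9 + (8/15)·121 = 986/15
Var(X) = 986/15 − (94/15)² = 5954/225 ≈ 26.462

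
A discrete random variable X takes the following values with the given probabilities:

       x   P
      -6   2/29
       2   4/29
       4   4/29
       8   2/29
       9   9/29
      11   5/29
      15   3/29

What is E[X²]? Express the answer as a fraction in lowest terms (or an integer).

2289/29

E[X²] = (2/29)·36 + (4/29)·4 + (4/29)·16 + (2/29)·64 + (9/29)·81 + (5/29)·121 + (3/29)·225
     = 2289/29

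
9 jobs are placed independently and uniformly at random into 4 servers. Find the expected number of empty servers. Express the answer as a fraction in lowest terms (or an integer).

19683/65536

Let Xⱼ=1 if server j is empty. P(Xⱼ=1) = ((4-1)/4)^9 = 19683/262144.
By linearity, E[#empty] = 4·19683/262144 = 19683/65536.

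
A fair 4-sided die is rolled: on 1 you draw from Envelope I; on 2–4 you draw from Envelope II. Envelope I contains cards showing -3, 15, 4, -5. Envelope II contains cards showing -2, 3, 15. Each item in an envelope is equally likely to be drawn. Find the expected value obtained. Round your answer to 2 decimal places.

4.69

E[X | Envelope I] = (-3 + 15 + 4 − 5)/4 = 11/4
E[X | Envelope II] = (-2 + 3 + 15)/3 = 16/3
E[X] = (1/4)·11/4 + (3/4)·16/3 = 75/16 ≈ 4.69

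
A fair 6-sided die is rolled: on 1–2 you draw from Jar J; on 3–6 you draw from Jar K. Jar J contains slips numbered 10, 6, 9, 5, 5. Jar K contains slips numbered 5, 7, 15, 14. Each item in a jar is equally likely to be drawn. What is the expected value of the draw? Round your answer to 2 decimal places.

E[X | Jar J] = (10 + 6 + 9 + 5 + 5)/5 = 7
E[X | Jar K] = (5 + 7 + 15 + 14)/4 = 41/4
E[X] = (1/3)·7 + (2/3)·41/4 = 55/6 ≈ 9.17

9.17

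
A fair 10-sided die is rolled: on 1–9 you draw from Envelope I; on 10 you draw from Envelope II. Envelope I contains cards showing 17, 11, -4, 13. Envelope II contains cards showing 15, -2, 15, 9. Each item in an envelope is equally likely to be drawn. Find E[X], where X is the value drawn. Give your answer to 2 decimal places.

E[X | Envelope I] = (17 + 11 − 4 + 13)/4 = 37/4
E[X | Envelope II] = (15 − 2 + 15 + 9)/4 = 37/4
E[X] = (9/10)·37/4 + (1/10)·37/4 = 37/4 ≈ 9.25

9.25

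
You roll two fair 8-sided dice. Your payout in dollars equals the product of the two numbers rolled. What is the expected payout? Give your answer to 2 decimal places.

$20.25

Distribution of the product of the two numbers rolled: 1 w.p. 1/64, 2 w.p. 1/32, 3 w.p. 1/32, 4 w.p. 3/64, 5 w.p. 1/32, 6 w.p. 1/16, …
E[payout] = (1/64)·1 + (1/32)·2 + (1/32)·3 + (3/64)·4 + (1/32)·5 + (1/16)·6 + (1/32)·7 + (1/16)·8 + (1/64)·9 + (1/32)·10 + (1/16)·12 + (1/32)·14 + (1/32)·15 + (3/64)·16 + (1/32)·18 + (1/32)·20 + (1/32)·21 + (1/16)·24 + (1/64)·25 + (1/32)·28 + (1/32)·30 + (1/32)·32 + (1/32)·35 + (1/64)·36 + (1/32)·40 + (1/32)·42 + (1/32)·48 + (1/64)·49 + (1/32)·56 + (1/64)·64 = 81/4
≈ $20.25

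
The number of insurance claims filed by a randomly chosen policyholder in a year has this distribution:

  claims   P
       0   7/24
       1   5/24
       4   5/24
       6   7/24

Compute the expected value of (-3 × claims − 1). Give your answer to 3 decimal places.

-9.375

E[-3x-1] = (7/24)·(-1) + (5/24)·(-4) + (5/24)·(-13) + (7/24)·(-19)
     = -75/8 ≈ -9.375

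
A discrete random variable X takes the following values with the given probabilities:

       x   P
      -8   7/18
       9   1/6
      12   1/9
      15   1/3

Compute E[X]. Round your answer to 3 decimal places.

E[X] = (7/18)·(-8) + (1/6)·9 + (1/9)·12 + (1/3)·15
     = 85/18 ≈ 4.722

4.722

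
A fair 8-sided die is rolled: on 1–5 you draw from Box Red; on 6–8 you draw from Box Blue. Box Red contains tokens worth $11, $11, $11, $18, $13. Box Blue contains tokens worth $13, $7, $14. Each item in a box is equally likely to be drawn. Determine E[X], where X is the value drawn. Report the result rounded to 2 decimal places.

E[X | Box Red] = (11 + 11 + 11 + 18 + 13)/5 = 64/5
E[X | Box Blue] = (13 + 7 + 14)/3 = 34/3
E[X] = (5/8)·64/5 + (3/8)·34/3 = 49/4 ≈ 12.25

$12.25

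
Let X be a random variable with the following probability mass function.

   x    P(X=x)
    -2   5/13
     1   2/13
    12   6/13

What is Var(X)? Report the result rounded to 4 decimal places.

E[X] = (5/13)·(-2) + (2/13)·1 + (6/13)·12 = 64/13
E[X²] = (5/13)·4 + (2/13)·1 + (6/13)·144 = 886/13
Var(X) = 886/13 − (64/13)² = 7422/169 ≈ 43.9172

43.9172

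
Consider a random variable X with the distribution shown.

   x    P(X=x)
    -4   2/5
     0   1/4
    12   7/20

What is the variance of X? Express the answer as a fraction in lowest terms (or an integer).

E[X] = (2/5)·(-4) + (1/4)·0 + (7/20)·12 = 13/5
E[X²] = (2/5)·16 + (1/4)·0 + (7/20)·144 = 284/5
Var(X) = 284/5 − (13/5)² = 1251/25

1251/25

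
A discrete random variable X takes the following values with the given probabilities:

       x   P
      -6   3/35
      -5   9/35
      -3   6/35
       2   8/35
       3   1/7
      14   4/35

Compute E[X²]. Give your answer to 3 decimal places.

E[X²] = (3/35)·36 + (9/35)·25 + (6/35)·9 + (8/35)·4 + (1/7)·9 + (4/35)·196
     = 1248/35 ≈ 35.657

35.657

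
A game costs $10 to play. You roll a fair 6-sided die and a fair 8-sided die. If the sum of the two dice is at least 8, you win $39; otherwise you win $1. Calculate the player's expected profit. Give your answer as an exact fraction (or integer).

E[payout] = (7/16)·1 + (9/16)·39 = 179/8
Expected profit = 179/8 − 10 = 99/8

99/8 dollars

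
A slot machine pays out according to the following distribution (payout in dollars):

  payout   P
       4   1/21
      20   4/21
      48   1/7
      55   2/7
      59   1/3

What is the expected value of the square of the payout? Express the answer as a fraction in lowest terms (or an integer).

E[X²] = (1/21)·16 + (4/21)·400 + (1/7)·2304 + (2/7)·3025 + (1/3)·3481
     = 17015/7

17015/7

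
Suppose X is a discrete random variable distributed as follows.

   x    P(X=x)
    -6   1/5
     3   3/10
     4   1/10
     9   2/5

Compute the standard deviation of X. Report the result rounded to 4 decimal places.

E[X] = 37/10, E[X²] = 439/10
Var(X) = E[X²] − (E[X])² = 439/10 − 1369/100 = 3021/100
SD(X) = √(3021/100) ≈ 5.4964

5.4964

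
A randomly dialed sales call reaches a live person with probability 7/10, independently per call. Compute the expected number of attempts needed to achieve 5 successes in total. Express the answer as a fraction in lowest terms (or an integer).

50/7

By linearity (sum of 5 independent geometric waits), E[trials] = 5/p = 5/(7/10) = 50/7.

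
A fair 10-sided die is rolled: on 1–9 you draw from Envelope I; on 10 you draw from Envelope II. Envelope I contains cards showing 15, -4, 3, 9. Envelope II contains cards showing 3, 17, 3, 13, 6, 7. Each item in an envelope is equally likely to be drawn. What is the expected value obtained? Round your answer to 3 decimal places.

E[X | Envelope I] = (15 − 4 + 3 + 9)/4 = 23/4
E[X | Envelope II] = (3 + 17 + 3 + 13 + 6 + 7)/6 = 49/6
E[X] = (9/10)·23/4 + (1/10)·49/6 = 719/120 ≈ 5.992

5.992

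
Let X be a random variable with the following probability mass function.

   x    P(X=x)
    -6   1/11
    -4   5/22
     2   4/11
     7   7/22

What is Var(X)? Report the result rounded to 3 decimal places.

21.705

E[X] = (1/11)·(-6) + (5/22)·(-4) + (4/11)·2 + (7/22)·7 = 3/2
E[X²] = (1/11)·36 + (5/22)·16 + (4/11)·4 + (7/22)·49 = 527/22
Var(X) = 527/22 − (3/2)² = 955/44 ≈ 21.705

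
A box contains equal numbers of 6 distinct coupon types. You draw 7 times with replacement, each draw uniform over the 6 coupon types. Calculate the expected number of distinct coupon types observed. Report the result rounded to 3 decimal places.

4.326

Let Xⱼ=1 if type j appears at least once. P(Xⱼ=1) = 1 − ((6−1)/6)^7 = 201811/279936.
E[#distinct] = 6·201811/279936 = 201811/46656.
≈ 4.326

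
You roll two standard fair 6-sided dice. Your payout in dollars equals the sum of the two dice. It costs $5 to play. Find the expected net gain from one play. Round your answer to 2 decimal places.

$2.00

Distribution of the sum of the two dice: 2 w.p. 1/36, 3 w.p. 1/18, 4 w.p. 1/12, 5 w.p. 1/9, 6 w.p. 5/36, 7 w.p. 1/6, …
E[payout] = (1/36)·2 + (1/18)·3 + (1/12)·4 + (1/9)·5 + (5/36)·6 + (1/6)·7 + (5/36)·8 + (1/9)·9 + (1/12)·10 + (1/18)·11 + (1/36)·12 = 7
Expected profit = 7 − 5 = 2 ≈ $2.00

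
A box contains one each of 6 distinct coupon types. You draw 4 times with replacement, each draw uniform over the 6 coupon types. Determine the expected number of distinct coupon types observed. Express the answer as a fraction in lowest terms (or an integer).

671/216

Let Xⱼ=1 if type j appears at least once. P(Xⱼ=1) = 1 − ((6−1)/6)^4 = 671/1296.
E[#distinct] = 6·671/1296 = 671/216.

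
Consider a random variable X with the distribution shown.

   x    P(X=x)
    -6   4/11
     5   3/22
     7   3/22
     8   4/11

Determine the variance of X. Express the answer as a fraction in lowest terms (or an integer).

4945/121

E[X] = (4/11)·(-6) + (3/22)·5 + (3/22)·7 + (4/11)·8 = 26/11
E[X²] = (4/11)·36 + (3/22)·25 + (3/22)·49 + (4/11)·64 = 511/11
Var(X) = 511/11 − (26/11)² = 4945/121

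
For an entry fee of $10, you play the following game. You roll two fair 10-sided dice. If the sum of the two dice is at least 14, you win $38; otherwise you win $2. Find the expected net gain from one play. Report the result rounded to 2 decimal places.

$2.08

E[payout] = (18/25)·2 + (7/25)·38 = 302/25
Expected profit = 302/25 − 10 = 52/25 ≈ $2.08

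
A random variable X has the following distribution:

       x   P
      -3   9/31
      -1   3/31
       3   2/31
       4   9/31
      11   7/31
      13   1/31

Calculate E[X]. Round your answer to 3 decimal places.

E[X] = (9/31)·(-3) + (3/31)·(-1) + (2/31)·3 + (9/31)·4 + (7/31)·11 + (1/31)·13
     = 102/31 ≈ 3.290

3.290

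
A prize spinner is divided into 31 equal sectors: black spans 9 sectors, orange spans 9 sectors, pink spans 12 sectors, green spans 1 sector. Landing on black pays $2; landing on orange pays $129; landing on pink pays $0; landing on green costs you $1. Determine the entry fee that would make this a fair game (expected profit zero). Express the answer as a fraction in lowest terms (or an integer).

E[payout] = (9/31)·2 + (9/31)·129 + (12/31)·0 + (1/31)·(-1) = 38
Fair fee = E[payout] = 38

$38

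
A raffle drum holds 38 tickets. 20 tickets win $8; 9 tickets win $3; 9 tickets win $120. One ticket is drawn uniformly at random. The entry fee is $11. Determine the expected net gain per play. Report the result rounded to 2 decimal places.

E[payout] = (20/38)·8 + (9/38)·3 + (9/38)·120 = 1267/38
Expected profit = 1267/38 − 11 = 849/38 ≈ $22.34

$22.34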